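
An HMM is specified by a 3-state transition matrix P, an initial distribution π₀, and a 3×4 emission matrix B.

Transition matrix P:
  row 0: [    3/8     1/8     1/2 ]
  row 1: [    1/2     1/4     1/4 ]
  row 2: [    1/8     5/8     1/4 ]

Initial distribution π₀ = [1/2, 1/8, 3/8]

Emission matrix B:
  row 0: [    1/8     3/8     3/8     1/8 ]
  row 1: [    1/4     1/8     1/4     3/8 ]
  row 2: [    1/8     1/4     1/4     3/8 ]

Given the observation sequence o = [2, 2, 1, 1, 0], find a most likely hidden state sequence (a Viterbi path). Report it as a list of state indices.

t=0: δ = [1.875e-01, 3.125e-02, 9.375e-02]  (obs o_0=2)
t=1: δ = [2.637e-02, 1.465e-02, 2.344e-02]  ψ = [0, 2, 0]  (obs o_1=2)
t=2: δ = [3.708e-03, 1.831e-03, 3.296e-03]  ψ = [0, 2, 0]  (obs o_2=1)
t=3: δ = [5.214e-04, 2.575e-04, 4.635e-04]  ψ = [0, 2, 0]  (obs o_3=1)
t=4: δ = [2.444e-05, 7.242e-05, 3.259e-05]  ψ = [0, 2, 0]  (obs o_4=0)
backtrack: best end state = 1; path = [0, 0, 0, 2, 1]

path = [0, 0, 0, 2, 1]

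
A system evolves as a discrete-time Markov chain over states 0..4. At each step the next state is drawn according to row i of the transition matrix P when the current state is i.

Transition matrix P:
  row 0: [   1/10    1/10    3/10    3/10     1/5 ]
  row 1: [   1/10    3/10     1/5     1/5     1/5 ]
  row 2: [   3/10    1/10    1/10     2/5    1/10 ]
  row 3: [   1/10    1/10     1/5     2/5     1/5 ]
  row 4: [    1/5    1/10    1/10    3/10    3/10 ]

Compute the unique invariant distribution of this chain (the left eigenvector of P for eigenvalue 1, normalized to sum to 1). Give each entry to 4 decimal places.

π = [0.1558, 0.1250, 0.1776, 0.3392, 0.2025]

Balance equations π_j = Σ_i π_i·P[i][j]:
  π_0 = 1/10·π_0 + 1/10·π_1 + 3/10·π_2 + 1/10·π_3 + 1/5·π_4
  π_1 = 1/10·π_0 + 3/10·π_1 + 1/10·π_2 + 1/10·π_3 + 1/10·π_4
  π_2 = 3/10·π_0 + 1/5·π_1 + 1/10·π_2 + 1/5·π_3 + 1/10·π_4
  π_3 = 3/10·π_0 + 1/5·π_1 + 2/5·π_2 + 2/5·π_3 + 3/10·π_4
  normalize: π_0 + π_1 + π_2 + π_3 + π_4 = 1
Solving the linear system gives exactly π = [50/321, 1/8, 19/107, 871/2568, 65/321].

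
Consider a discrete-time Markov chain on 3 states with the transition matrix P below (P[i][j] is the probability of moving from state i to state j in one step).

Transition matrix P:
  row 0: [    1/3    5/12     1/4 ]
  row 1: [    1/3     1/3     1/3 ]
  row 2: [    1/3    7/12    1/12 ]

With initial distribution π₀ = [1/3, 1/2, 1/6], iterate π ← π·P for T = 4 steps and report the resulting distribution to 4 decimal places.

t=0: π = [0.3333, 0.5000, 0.1667]
t=1: π = [0.3333, 0.4028, 0.2639]
t=2: π = [0.3333, 0.4271, 0.2396]
t=3: π = [0.3333, 0.4210, 0.2457]
t=4: π = [0.3333, 0.4225, 0.2441]

π = [0.3333, 0.4225, 0.2441]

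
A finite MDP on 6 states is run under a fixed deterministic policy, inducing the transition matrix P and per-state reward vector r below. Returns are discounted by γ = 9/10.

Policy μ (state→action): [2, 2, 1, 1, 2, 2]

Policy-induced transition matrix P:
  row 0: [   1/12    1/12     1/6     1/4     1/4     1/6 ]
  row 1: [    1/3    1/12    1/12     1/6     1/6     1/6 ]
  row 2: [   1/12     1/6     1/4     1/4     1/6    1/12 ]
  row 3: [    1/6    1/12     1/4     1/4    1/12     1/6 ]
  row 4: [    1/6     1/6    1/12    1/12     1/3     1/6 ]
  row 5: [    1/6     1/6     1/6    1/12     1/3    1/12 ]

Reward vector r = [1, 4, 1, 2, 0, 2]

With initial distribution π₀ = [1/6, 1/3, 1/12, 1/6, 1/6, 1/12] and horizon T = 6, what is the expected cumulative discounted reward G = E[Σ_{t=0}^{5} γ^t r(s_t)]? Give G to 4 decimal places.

t=0: π = [0.1667, 0.3333, 0.0833, 0.1667, 0.1667, 0.0833], E[r] = 2.0833, γ^t·E[r] = 2.083333, running G = 2.083333
t=1: π = [0.2014, 0.1111, 0.1458, 0.1806, 0.2083, 0.1528], E[r] = 1.4583, γ^t·E[r] = 1.312500, running G = 3.395833
t=2: π = [0.1563, 0.1256, 0.1672, 0.1806, 0.2286, 0.1418], E[r] = 1.4705, γ^t·E[r] = 1.191094, running G = 4.586927
t=3: π = [0.1606, 0.1281, 0.1661, 0.1778, 0.2264, 0.1409], E[r] = 1.4768, γ^t·E[r] = 1.076555, running G = 5.663482
t=4: π = [0.1608, 0.1278, 0.1658, 0.1781, 0.2264, 0.1411], E[r] = 1.4761, γ^t·E[r] = 0.968464, running G = 6.631946
t=5: π = [0.1607, 0.1278, 0.1658, 0.1781, 0.2265, 0.1411], E[r] = 1.4760, γ^t·E[r] = 0.871588, running G = 7.503534

G = 7.5035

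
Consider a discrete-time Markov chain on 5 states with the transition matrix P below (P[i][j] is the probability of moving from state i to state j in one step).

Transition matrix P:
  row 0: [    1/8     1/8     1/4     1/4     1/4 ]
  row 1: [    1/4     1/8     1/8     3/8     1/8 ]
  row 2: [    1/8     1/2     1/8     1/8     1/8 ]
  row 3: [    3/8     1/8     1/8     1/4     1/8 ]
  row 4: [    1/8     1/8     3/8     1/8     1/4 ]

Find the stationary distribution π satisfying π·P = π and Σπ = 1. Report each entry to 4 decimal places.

Balance equations π_j = Σ_i π_i·P[i][j]:
  π_0 = 1/8·π_0 + 1/4·π_1 + 1/8·π_2 + 3/8·π_3 + 1/8·π_4
  π_1 = 1/8·π_0 + 1/8·π_1 + 1/2·π_2 + 1/8·π_3 + 1/8·π_4
  π_2 = 1/4·π_0 + 1/8·π_1 + 1/8·π_2 + 1/8·π_3 + 3/8·π_4
  π_3 = 1/4·π_0 + 3/8·π_1 + 1/8·π_2 + 1/4·π_3 + 1/8·π_4
  normalize: π_0 + π_1 + π_2 + π_3 + π_4 = 1
Solving the linear system gives exactly π = [989/4779, 35/177, 103/531, 1094/4779, 824/4779].

π = [0.2069, 0.1977, 0.1940, 0.2289, 0.1724]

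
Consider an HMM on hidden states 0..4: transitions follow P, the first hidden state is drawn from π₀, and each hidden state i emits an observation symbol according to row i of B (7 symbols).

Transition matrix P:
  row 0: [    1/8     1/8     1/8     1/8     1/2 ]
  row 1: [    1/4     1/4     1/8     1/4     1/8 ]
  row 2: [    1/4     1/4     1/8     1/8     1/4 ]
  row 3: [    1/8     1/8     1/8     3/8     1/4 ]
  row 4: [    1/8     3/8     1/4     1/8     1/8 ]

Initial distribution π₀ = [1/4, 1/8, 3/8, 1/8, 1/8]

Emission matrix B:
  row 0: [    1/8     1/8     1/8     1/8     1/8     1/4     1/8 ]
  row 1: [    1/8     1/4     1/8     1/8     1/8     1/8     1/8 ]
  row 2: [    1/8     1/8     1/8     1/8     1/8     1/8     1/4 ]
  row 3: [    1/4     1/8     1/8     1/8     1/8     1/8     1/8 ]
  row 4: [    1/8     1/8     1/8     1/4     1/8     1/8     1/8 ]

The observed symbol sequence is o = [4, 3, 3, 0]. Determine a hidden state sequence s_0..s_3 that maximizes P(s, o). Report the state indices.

path = [0, 4, 1, 3]

t=0: δ = [3.125e-02, 1.562e-02, 4.688e-02, 1.562e-02, 1.562e-02]  (obs o_0=4)
t=1: δ = [1.465e-03, 1.465e-03, 7.324e-04, 7.324e-04, 3.906e-03]  ψ = [2, 2, 2, 2, 0]  (obs o_1=3)
t=2: δ = [6.104e-05, 1.831e-04, 1.221e-04, 6.104e-05, 1.831e-04]  ψ = [4, 4, 4, 4, 0]  (obs o_2=3)
t=3: δ = [5.722e-06, 8.583e-06, 5.722e-06, 1.144e-05, 3.815e-06]  ψ = [1, 4, 4, 1, 0]  (obs o_3=0)
backtrack: best end state = 3; path = [0, 4, 1, 3]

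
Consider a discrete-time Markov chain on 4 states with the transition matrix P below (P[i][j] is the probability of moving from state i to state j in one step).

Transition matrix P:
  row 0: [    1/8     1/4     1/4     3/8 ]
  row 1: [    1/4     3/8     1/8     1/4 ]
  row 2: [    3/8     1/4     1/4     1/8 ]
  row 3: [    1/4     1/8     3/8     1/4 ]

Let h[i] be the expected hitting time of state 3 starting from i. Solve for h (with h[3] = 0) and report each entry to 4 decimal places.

h = [3.5000, 3.8750, 4.3750, 0.0000]

First-step conditioning: h[3] = 0; for i ≠ 3, h[i] = 1 + Σ_k P[i][k]·h[k].
  h[0] = 1 + 1/8·h[0] + 1/4·h[1] + 1/4·h[2]
  h[1] = 1 + 1/4·h[0] + 3/8·h[1] + 1/8·h[2]
  h[2] = 1 + 3/8·h[0] + 1/4·h[1] + 1/4·h[2]
Solving the 3×3 linear system over states ≠ 3 gives exactly h = [7/2, 31/8, 35/8, 0] (h[3] = 0 is the target).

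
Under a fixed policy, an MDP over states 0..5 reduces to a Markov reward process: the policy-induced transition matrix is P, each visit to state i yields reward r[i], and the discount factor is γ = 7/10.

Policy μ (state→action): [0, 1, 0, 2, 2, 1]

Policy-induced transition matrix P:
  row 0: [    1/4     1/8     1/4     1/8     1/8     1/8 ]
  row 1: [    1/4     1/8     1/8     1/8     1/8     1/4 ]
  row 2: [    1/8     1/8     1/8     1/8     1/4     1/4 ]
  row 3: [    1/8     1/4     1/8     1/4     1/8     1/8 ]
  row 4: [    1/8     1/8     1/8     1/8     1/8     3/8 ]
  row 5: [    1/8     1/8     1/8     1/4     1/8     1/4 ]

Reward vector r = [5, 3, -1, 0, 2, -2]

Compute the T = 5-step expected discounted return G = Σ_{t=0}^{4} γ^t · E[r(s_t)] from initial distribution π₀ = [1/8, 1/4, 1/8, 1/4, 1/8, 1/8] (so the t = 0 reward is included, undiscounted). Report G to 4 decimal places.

G = 2.9959

t=0: π = [0.1250, 0.2500, 0.1250, 0.2500, 0.1250, 0.1250], E[r] = 1.2500, γ^t·E[r] = 1.250000, running G = 1.250000
t=1: π = [0.1719, 0.1563, 0.1406, 0.1719, 0.1406, 0.2188], E[r] = 1.0313, γ^t·E[r] = 0.721875, running G = 1.971875
t=2: π = [0.1660, 0.1465, 0.1465, 0.1738, 0.1426, 0.2246], E[r] = 0.9590, γ^t·E[r] = 0.469902, running G = 2.441777
t=3: π = [0.1641, 0.1467, 0.1458, 0.1748, 0.1433, 0.2253], E[r] = 0.9507, γ^t·E[r] = 0.326084, running G = 2.767862
t=4: π = [0.1638, 0.1469, 0.1455, 0.1750, 0.1432, 0.2256], E[r] = 0.9496, γ^t·E[r] = 0.228003, running G = 2.995864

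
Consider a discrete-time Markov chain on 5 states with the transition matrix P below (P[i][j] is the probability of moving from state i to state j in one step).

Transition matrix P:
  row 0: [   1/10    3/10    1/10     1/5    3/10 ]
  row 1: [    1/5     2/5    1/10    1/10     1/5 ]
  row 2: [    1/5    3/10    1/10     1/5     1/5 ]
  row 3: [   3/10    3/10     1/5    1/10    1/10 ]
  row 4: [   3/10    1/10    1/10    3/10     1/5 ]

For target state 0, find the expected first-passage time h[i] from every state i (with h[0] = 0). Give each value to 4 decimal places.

h = [0.0000, 4.2851, 4.2469, 3.9033, 3.7802]

First-step conditioning: h[0] = 0; for i ≠ 0, h[i] = 1 + Σ_k P[i][k]·h[k].
  h[1] = 1 + 2/5·h[1] + 1/10·h[2] + 1/10·h[3] + 1/5·h[4]
  h[2] = 1 + 3/10·h[1] + 1/10·h[2] + 1/5·h[3] + 1/5·h[4]
  h[3] = 1 + 3/10·h[1] + 1/5·h[2] + 1/10·h[3] + 1/10·h[4]
  h[4] = 1 + 1/10·h[1] + 1/10·h[2] + 3/10·h[3] + 1/5·h[4]
Solving the 4×4 linear system over states ≠ 0 gives exactly h = [0, 10100/2357, 10010/2357, 9200/2357, 8910/2357] (h[0] = 0 is the target).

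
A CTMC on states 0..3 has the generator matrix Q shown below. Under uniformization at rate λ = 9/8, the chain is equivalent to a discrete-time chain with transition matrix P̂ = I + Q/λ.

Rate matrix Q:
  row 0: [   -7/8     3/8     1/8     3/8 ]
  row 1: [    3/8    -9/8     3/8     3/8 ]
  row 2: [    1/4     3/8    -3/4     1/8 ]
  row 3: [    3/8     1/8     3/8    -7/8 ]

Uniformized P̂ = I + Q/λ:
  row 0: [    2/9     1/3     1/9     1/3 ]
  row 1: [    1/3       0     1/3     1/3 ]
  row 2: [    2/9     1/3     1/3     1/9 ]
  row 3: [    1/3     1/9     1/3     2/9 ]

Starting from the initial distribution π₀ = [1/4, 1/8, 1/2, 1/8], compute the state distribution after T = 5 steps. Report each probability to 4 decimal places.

π = [0.2727, 0.2092, 0.2727, 0.2454]

t=0: π = [0.2500, 0.1250, 0.5000, 0.1250]
t=1: π = [0.2500, 0.2639, 0.2778, 0.2083]
t=2: π = [0.2747, 0.1991, 0.2778, 0.2485]
t=3: π = [0.2719, 0.2118, 0.2723, 0.2440]
t=4: π = [0.2729, 0.2085, 0.2729, 0.2457]
t=5: π = [0.2727, 0.2092, 0.2727, 0.2454]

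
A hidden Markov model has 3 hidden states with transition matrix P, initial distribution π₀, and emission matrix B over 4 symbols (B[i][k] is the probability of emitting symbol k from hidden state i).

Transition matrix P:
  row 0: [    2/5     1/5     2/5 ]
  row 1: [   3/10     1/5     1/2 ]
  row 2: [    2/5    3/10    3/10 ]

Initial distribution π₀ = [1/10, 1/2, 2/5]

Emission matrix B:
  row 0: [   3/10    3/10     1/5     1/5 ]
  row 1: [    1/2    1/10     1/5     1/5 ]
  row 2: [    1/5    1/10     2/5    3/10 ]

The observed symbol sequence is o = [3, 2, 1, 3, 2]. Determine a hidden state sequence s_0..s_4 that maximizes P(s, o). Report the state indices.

t=0: δ = [2.000e-02, 1.000e-01, 1.200e-01]  (obs o_0=3)
t=1: δ = [9.600e-03, 7.200e-03, 2.000e-02]  ψ = [2, 2, 1]  (obs o_1=2)
t=2: δ = [2.400e-03, 6.000e-04, 6.000e-04]  ψ = [2, 2, 2]  (obs o_2=1)
t=3: δ = [1.920e-04, 9.600e-05, 2.880e-04]  ψ = [0, 0, 0]  (obs o_3=3)
t=4: δ = [2.304e-05, 1.728e-05, 3.456e-05]  ψ = [2, 2, 2]  (obs o_4=2)
backtrack: best end state = 2; path = [1, 2, 0, 2, 2]

path = [1, 2, 0, 2, 2]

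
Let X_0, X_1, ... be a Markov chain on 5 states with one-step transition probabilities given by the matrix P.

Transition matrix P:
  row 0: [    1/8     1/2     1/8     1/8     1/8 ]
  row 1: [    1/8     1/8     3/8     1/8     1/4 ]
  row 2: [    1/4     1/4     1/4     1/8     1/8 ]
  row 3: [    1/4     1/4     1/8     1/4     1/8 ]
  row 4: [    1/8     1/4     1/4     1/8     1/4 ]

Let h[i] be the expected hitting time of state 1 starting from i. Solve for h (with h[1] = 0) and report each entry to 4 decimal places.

First-step conditioning: h[1] = 0; for i ≠ 1, h[i] = 1 + Σ_k P[i][k]·h[k].
  h[0] = 1 + 1/8·h[0] + 1/8·h[2] + 1/8·h[3] + 1/8·h[4]
  h[2] = 1 + 1/4·h[0] + 1/4·h[2] + 1/8·h[3] + 1/8·h[4]
  h[3] = 1 + 1/4·h[0] + 1/8·h[2] + 1/4·h[3] + 1/8·h[4]
  h[4] = 1 + 1/8·h[0] + 1/4·h[2] + 1/8·h[3] + 1/4·h[4]
Solving the 4×4 linear system over states ≠ 1 gives exactly h = [49/19, 0, 63/19, 63/19, 65/19] (h[1] = 0 is the target).

h = [2.5789, 0.0000, 3.3158, 3.3158, 3.4211]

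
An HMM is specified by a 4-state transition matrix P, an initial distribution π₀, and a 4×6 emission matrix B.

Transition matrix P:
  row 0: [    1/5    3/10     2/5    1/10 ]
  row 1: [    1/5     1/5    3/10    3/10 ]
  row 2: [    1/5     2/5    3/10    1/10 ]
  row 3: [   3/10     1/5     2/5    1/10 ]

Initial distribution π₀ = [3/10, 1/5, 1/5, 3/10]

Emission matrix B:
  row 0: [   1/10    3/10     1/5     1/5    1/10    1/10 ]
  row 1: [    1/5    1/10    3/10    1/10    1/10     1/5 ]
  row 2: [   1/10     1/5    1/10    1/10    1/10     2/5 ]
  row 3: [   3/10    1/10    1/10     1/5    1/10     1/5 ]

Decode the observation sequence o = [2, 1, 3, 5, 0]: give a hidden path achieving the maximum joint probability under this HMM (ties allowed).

path = [0, 2, 0, 2, 1]

t=0: δ = [6.000e-02, 6.000e-02, 2.000e-02, 3.000e-02]  (obs o_0=2)
t=1: δ = [3.600e-03, 1.800e-03, 4.800e-03, 1.800e-03]  ψ = [0, 0, 0, 1]  (obs o_1=1)
t=2: δ = [1.920e-04, 1.920e-04, 1.440e-04, 1.080e-04]  ψ = [2, 2, 0, 1]  (obs o_2=3)
t=3: δ = [3.840e-06, 1.152e-05, 3.072e-05, 1.152e-05]  ψ = [0, 0, 0, 1]  (obs o_3=5)
t=4: δ = [6.144e-07, 2.458e-06, 9.216e-07, 1.037e-06]  ψ = [2, 2, 2, 1]  (obs o_4=0)
backtrack: best end state = 1; path = [0, 2, 0, 2, 1]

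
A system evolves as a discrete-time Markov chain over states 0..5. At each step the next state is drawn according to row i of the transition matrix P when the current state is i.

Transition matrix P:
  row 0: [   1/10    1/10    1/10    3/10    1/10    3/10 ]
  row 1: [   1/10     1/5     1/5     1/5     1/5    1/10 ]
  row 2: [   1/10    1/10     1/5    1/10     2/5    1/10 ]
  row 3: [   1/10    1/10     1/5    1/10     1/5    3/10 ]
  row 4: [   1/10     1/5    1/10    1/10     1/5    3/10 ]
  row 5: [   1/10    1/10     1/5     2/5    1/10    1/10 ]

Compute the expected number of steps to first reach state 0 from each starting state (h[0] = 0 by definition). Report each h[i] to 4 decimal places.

First-step conditioning: h[0] = 0; for i ≠ 0, h[i] = 1 + Σ_k P[i][k]·h[k].
  h[1] = 1 + 1/5·h[1] + 1/5·h[2] + 1/5·h[3] + 1/5·h[4] + 1/10·h[5]
  h[2] = 1 + 1/10·h[1] + 1/5·h[2] + 1/10·h[3] + 2/5·h[4] + 1/10·h[5]
  h[3] = 1 + 1/10·h[1] + 1/5·h[2] + 1/10·h[3] + 1/5·h[4] + 3/10·h[5]
  h[4] = 1 + 1/5·h[1] + 1/10·h[2] + 1/10·h[3] + 1/5·h[4] + 3/10·h[5]
  h[5] = 1 + 1/10·h[1] + 1/5·h[2] + 2/5·h[3] + 1/10·h[4] + 1/10·h[5]
Solving the 5×5 linear system over states ≠ 0 gives exactly h = [0, 10, 10, 10, 10, 10] (h[0] = 0 is the target).

h = [0.0000, 10.0000, 10.0000, 10.0000, 10.0000, 10.0000]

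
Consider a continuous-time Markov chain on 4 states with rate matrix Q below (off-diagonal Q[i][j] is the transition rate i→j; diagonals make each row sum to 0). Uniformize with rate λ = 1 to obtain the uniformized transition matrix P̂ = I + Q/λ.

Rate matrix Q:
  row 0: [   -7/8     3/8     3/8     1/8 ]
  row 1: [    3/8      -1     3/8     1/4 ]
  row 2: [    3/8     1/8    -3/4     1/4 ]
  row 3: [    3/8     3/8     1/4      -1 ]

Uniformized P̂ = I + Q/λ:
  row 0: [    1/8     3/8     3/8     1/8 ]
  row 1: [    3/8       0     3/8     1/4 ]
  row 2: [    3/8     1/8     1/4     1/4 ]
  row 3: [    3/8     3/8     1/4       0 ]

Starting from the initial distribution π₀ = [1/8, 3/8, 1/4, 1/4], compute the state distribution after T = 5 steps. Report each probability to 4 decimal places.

π = [0.3002, 0.2148, 0.3146, 0.1703]

t=0: π = [0.1250, 0.3750, 0.2500, 0.2500]
t=1: π = [0.3438, 0.1719, 0.3125, 0.1719]
t=2: π = [0.2891, 0.2324, 0.3145, 0.1641]
t=3: π = [0.3027, 0.2092, 0.3152, 0.1729]
t=4: π = [0.2993, 0.2177, 0.3140, 0.1689]
t=5: π = [0.3002, 0.2148, 0.3146, 0.1703]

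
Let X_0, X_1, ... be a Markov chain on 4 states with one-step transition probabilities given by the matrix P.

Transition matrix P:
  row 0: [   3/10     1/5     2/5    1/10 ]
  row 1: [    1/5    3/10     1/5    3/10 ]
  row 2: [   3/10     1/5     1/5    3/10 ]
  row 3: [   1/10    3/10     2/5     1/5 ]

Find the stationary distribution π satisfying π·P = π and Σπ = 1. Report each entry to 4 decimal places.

π = [0.2290, 0.2479, 0.2920, 0.2311]

Balance equations π_j = Σ_i π_i·P[i][j]:
  π_0 = 3/10·π_0 + 1/5·π_1 + 3/10·π_2 + 1/10·π_3
  π_1 = 1/5·π_0 + 3/10·π_1 + 1/5·π_2 + 3/10·π_3
  π_2 = 2/5·π_0 + 1/5·π_1 + 1/5·π_2 + 2/5·π_3
  normalize: π_0 + π_1 + π_2 + π_3 = 1
Solving the linear system gives exactly π = [109/476, 59/238, 139/476, 55/238].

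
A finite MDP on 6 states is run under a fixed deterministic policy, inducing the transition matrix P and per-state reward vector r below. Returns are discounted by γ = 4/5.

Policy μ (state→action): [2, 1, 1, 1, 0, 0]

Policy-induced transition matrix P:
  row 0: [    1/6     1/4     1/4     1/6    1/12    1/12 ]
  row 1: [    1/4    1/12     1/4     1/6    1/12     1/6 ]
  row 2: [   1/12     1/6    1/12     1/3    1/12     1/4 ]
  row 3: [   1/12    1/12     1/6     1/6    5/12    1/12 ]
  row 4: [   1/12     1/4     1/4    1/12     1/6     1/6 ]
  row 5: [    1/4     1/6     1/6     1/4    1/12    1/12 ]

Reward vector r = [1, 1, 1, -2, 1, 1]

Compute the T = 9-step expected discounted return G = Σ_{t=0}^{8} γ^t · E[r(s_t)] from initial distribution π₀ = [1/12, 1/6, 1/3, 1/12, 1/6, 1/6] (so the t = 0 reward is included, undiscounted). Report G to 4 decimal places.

t=0: π = [0.0833, 0.1667, 0.3333, 0.0833, 0.1667, 0.1667], E[r] = 0.7500, γ^t·E[r] = 0.750000, running G = 0.750000
t=1: π = [0.1458, 0.1667, 0.1736, 0.2222, 0.1250, 0.1667], E[r] = 0.3333, γ^t·E[r] = 0.266667, running G = 1.016667
t=2: π = [0.1510, 0.1568, 0.1887, 0.1991, 0.1678, 0.1366], E[r] = 0.4028, γ^t·E[r] = 0.257778, running G = 1.274444
t=3: π = [0.1448, 0.1636, 0.1906, 0.1955, 0.1637, 0.1418], E[r] = 0.4135, γ^t·E[r] = 0.211704, running G = 1.486148
t=4: π = [0.1463, 0.1625, 0.1901, 0.1966, 0.1621, 0.1424], E[r] = 0.4102, γ^t·E[r] = 0.168005, running G = 1.654153
t=5: π = [0.1463, 0.1624, 0.1901, 0.1967, 0.1624, 0.1421], E[r] = 0.4099, γ^t·E[r] = 0.134310, running G = 1.788463
t=6: π = [0.1463, 0.1625, 0.1901, 0.1967, 0.1624, 0.1421], E[r] = 0.4100, γ^t·E[r] = 0.107491, running G = 1.895954
t=7: π = [0.1463, 0.1625, 0.1901, 0.1967, 0.1624, 0.1421], E[r] = 0.4100, γ^t·E[r] = 0.085992, running G = 1.981946
t=8: π = [0.1463, 0.1625, 0.1901, 0.1967, 0.1624, 0.1421], E[r] = 0.4100, γ^t·E[r] = 0.068793, running G = 2.050739

G = 2.0507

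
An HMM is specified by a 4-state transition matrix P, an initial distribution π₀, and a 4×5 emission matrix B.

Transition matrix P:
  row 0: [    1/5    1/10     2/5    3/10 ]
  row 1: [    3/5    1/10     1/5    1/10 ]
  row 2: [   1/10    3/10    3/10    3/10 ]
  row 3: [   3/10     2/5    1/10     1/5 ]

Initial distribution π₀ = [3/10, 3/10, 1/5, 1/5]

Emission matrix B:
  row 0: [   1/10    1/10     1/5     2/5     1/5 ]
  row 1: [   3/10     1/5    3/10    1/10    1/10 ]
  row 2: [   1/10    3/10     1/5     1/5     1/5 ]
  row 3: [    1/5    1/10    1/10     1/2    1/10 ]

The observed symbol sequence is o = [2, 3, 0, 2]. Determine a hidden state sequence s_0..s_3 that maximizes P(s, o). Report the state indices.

t=0: δ = [6.000e-02, 9.000e-02, 4.000e-02, 2.000e-02]  (obs o_0=2)
t=1: δ = [2.160e-02, 1.200e-03, 4.800e-03, 9.000e-03]  ψ = [1, 2, 0, 0]  (obs o_1=3)
t=2: δ = [4.320e-04, 1.080e-03, 8.640e-04, 1.296e-03]  ψ = [0, 3, 0, 0]  (obs o_2=0)
t=3: δ = [1.296e-04, 1.555e-04, 5.184e-05, 2.592e-05]  ψ = [1, 3, 2, 2]  (obs o_3=2)
backtrack: best end state = 1; path = [1, 0, 3, 1]

path = [1, 0, 3, 1]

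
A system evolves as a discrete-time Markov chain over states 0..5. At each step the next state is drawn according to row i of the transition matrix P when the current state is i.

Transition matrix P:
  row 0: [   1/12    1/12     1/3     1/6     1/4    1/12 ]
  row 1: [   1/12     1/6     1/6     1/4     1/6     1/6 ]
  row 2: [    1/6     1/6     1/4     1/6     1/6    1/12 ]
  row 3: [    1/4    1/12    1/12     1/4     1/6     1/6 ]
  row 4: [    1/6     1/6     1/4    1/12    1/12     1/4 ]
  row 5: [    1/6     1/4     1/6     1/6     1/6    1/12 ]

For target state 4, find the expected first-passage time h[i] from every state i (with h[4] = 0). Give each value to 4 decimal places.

First-step conditioning: h[4] = 0; for i ≠ 4, h[i] = 1 + Σ_k P[i][k]·h[k].
  h[0] = 1 + 1/12·h[0] + 1/12·h[1] + 1/3·h[2] + 1/6·h[3] + 1/12·h[5]
  h[1] = 1 + 1/12·h[0] + 1/6·h[1] + 1/6·h[2] + 1/4·h[3] + 1/6·h[5]
  h[2] = 1 + 1/6·h[0] + 1/6·h[1] + 1/4·h[2] + 1/6·h[3] + 1/12·h[5]
  h[3] = 1 + 1/4·h[0] + 1/12·h[1] + 1/12·h[2] + 1/4·h[3] + 1/6·h[5]
  h[5] = 1 + 1/6·h[0] + 1/4·h[1] + 1/6·h[2] + 1/6·h[3] + 1/12·h[5]
Solving the 5×5 linear system over states ≠ 4 gives exactly h = [113328/22085, 123552/22085, 122832/22085, 121908/22085, 0, 17556/3155] (h[4] = 0 is the target).

h = [5.1314, 5.5944, 5.5618, 5.5199, 0.0000, 5.5645]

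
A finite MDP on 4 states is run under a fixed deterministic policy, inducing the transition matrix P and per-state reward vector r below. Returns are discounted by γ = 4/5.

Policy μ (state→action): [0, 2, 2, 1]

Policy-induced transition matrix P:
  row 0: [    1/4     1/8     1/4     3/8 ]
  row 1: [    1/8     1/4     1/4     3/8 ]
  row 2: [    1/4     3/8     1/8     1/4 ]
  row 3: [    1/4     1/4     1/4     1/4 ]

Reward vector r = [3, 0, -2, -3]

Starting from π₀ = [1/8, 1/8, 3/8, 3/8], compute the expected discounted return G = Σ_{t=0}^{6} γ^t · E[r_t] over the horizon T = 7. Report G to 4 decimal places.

t=0: π = [0.1250, 0.1250, 0.3750, 0.3750], E[r] = -1.5000, γ^t·E[r] = -1.500000, running G = -1.500000
t=1: π = [0.2344, 0.2813, 0.2031, 0.2813], E[r] = -0.5469, γ^t·E[r] = -0.437500, running G = -1.937500
t=2: π = [0.2148, 0.2461, 0.2246, 0.3145], E[r] = -0.7480, γ^t·E[r] = -0.478750, running G = -2.416250
t=3: π = [0.2192, 0.2512, 0.2219, 0.3076], E[r] = -0.7090, γ^t·E[r] = -0.363000, running G = -2.779250
t=4: π = [0.2186, 0.2503, 0.2223, 0.3088], E[r] = -0.7151, γ^t·E[r] = -0.292925, running G = -3.072175
t=5: π = [0.2187, 0.2505, 0.2222, 0.3086], E[r] = -0.7142, γ^t·E[r] = -0.234016, running G = -3.306191
t=6: π = [0.2187, 0.2504, 0.2222, 0.3086], E[r] = -0.7143, γ^t·E[r] = -0.187251, running G = -3.493442

G = -3.4934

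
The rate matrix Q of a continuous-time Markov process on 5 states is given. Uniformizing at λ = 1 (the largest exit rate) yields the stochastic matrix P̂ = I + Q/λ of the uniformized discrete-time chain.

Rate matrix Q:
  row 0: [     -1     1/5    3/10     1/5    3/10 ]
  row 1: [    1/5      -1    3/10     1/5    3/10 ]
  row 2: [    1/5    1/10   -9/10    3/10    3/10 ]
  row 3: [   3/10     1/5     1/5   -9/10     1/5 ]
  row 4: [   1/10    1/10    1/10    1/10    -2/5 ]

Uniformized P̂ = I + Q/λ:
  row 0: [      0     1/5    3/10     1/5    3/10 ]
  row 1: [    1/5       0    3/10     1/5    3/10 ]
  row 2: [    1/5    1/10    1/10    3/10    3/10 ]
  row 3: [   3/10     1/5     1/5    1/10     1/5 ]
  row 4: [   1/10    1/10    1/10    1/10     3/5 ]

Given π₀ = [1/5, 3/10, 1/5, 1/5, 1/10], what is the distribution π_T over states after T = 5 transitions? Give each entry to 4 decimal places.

t=0: π = [0.2000, 0.3000, 0.2000, 0.2000, 0.1000]
t=1: π = [0.1700, 0.1100, 0.2200, 0.1900, 0.3100]
t=2: π = [0.1540, 0.1250, 0.1750, 0.1720, 0.3740]
t=3: π = [0.1490, 0.1201, 0.1730, 0.1629, 0.3950]
t=4: π = [0.1470, 0.1192, 0.1701, 0.1615, 0.4022]
t=5: π = [0.1465, 0.1189, 0.1694, 0.1606, 0.4045]

π = [0.1465, 0.1189, 0.1694, 0.1606, 0.4045]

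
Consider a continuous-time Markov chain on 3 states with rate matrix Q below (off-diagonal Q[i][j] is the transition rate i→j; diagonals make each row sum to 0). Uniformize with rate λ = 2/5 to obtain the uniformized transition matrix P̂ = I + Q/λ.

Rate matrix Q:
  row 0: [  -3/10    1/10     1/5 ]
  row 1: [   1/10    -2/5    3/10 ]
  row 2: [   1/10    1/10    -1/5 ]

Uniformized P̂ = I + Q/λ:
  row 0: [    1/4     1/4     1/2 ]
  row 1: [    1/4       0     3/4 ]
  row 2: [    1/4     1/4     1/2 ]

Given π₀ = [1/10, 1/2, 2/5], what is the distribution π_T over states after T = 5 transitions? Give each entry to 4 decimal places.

t=0: π = [0.1000, 0.5000, 0.4000]
t=1: π = [0.2500, 0.1250, 0.6250]
t=2: π = [0.2500, 0.2188, 0.5313]
t=3: π = [0.2500, 0.1953, 0.5547]
t=4: π = [0.2500, 0.2012, 0.5488]
t=5: π = [0.2500, 0.1997, 0.5503]

π = [0.2500, 0.1997, 0.5503]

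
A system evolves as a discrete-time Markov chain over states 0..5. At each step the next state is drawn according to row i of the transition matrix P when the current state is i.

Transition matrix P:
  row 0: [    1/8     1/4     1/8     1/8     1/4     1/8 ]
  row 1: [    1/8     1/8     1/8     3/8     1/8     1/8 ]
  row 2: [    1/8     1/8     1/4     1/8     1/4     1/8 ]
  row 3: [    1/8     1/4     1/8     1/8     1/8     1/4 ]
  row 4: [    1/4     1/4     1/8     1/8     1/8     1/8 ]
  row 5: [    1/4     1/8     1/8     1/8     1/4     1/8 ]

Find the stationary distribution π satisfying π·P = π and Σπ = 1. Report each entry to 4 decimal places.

π = [0.1661, 0.1901, 0.1429, 0.1725, 0.1819, 0.1466]

Balance equations π_j = Σ_i π_i·P[i][j]:
  π_0 = 1/8·π_0 + 1/8·π_1 + 1/8·π_2 + 1/8·π_3 + 1/4·π_4 + 1/4·π_5
  π_1 = 1/4·π_0 + 1/8·π_1 + 1/8·π_2 + 1/4·π_3 + 1/4·π_4 + 1/8·π_5
  π_2 = 1/8·π_0 + 1/8·π_1 + 1/4·π_2 + 1/8·π_3 + 1/8·π_4 + 1/8·π_5
  π_3 = 1/8·π_0 + 3/8·π_1 + 1/8·π_2 + 1/8·π_3 + 1/8·π_4 + 1/8·π_5
  π_4 = 1/4·π_0 + 1/8·π_1 + 1/4·π_2 + 1/8·π_3 + 1/8·π_4 + 1/4·π_5
  normalize: π_0 + π_1 + π_2 + π_3 + π_4 + π_5 = 1
Solving the linear system gives exactly π = [6047/36414, 769/4046, 1/7, 349/2023, 6625/36414, 593/4046].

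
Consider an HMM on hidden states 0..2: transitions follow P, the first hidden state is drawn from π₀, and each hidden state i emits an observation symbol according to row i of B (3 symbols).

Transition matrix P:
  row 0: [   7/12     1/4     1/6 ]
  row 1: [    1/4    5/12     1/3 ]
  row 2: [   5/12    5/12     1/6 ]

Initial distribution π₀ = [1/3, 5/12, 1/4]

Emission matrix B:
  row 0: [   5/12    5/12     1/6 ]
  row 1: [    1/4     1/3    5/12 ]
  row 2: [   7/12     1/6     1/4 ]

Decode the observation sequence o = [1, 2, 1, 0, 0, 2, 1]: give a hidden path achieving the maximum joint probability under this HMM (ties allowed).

path = [0, 0, 0, 0, 0, 0, 0]

t=0: δ = [1.389e-01, 1.389e-01, 4.167e-02]  (obs o_0=1)
t=1: δ = [1.350e-02, 2.411e-02, 1.157e-02]  ψ = [0, 1, 1]  (obs o_1=2)
t=2: δ = [3.282e-03, 3.349e-03, 1.340e-03]  ψ = [0, 1, 1]  (obs o_2=1)
t=3: δ = [7.977e-04, 3.489e-04, 6.512e-04]  ψ = [0, 1, 1]  (obs o_3=0)
t=4: δ = [1.939e-04, 6.783e-05, 7.755e-05]  ψ = [0, 2, 0]  (obs o_4=0)
t=5: δ = [1.885e-05, 2.020e-05, 8.079e-06]  ψ = [0, 0, 0]  (obs o_5=2)
t=6: δ = [4.582e-06, 2.805e-06, 1.122e-06]  ψ = [0, 1, 1]  (obs o_6=1)
backtrack: best end state = 0; path = [0, 0, 0, 0, 0, 0, 0]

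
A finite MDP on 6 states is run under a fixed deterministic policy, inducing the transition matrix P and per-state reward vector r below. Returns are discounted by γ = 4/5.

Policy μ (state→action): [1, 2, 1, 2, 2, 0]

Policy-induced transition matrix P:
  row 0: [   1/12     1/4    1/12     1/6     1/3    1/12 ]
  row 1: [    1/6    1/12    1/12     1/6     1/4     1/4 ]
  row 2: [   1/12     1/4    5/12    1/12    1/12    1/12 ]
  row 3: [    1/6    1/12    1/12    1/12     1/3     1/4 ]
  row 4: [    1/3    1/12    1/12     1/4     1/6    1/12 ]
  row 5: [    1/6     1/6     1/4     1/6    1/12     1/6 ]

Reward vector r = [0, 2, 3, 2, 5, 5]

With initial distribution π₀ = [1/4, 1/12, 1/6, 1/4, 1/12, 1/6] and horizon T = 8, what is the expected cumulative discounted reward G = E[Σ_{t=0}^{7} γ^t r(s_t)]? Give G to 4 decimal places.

G = 11.6221

t=0: π = [0.2500, 0.0833, 0.1667, 0.2500, 0.0833, 0.1667], E[r] = 2.4167, γ^t·E[r] = 2.416667, running G = 2.416667
t=1: π = [0.1458, 0.1667, 0.1667, 0.1389, 0.2292, 0.1528], E[r] = 3.0208, γ^t·E[r] = 2.416667, running G = 4.833333
t=2: π = [0.1788, 0.1481, 0.1644, 0.1603, 0.2014, 0.1470], E[r] = 2.8519, γ^t·E[r] = 1.825185, running G = 6.658519
t=3: π = [0.1716, 0.1528, 0.1626, 0.1564, 0.2096, 0.1470], E[r] = 2.8891, γ^t·E[r] = 1.479210, running G = 8.137728
t=4: π = [0.1737, 0.1513, 0.1620, 0.1575, 0.2083, 0.1471], E[r] = 2.8807, γ^t·E[r] = 1.179931, running G = 9.317659
t=5: π = [0.1734, 0.1516, 0.1619, 0.1574, 0.2087, 0.1471], E[r] = 2.8825, γ^t·E[r] = 0.944521, running G = 10.262181
t=6: π = [0.1735, 0.1515, 0.1618, 0.1575, 0.2087, 0.1471], E[r] = 2.8821, γ^t·E[r] = 0.755514, running G = 11.017694
t=7: π = [0.1735, 0.1515, 0.1618, 0.1575, 0.2087, 0.1471], E[r] = 2.8821, γ^t·E[r] = 0.604427, running G = 11.622122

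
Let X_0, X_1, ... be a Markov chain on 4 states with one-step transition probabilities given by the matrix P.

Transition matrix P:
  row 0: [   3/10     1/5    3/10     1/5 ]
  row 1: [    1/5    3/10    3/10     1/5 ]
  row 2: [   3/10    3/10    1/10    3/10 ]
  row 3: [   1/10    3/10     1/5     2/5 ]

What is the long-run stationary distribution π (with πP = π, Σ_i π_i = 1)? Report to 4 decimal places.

π = [0.2165, 0.2784, 0.2268, 0.2784]

Balance equations π_j = Σ_i π_i·P[i][j]:
  π_0 = 3/10·π_0 + 1/5·π_1 + 3/10·π_2 + 1/10·π_3
  π_1 = 1/5·π_0 + 3/10·π_1 + 3/10·π_2 + 3/10·π_3
  π_2 = 3/10·π_0 + 3/10·π_1 + 1/10·π_2 + 1/5·π_3
  normalize: π_0 + π_1 + π_2 + π_3 = 1
Solving the linear system gives exactly π = [21/97, 27/97, 22/97, 27/97].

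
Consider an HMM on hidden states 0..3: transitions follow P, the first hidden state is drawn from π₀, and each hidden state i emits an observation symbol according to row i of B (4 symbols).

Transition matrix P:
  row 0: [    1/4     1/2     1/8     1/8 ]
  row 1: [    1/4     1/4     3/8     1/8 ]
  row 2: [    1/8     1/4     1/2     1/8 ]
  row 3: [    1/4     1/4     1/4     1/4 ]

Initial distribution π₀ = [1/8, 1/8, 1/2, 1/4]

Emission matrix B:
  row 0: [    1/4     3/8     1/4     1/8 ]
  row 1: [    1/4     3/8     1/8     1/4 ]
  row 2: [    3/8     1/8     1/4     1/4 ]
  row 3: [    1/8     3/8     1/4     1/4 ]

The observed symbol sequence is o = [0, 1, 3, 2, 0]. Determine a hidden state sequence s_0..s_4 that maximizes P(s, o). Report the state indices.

path = [2, 1, 2, 2, 2]

t=0: δ = [3.125e-02, 3.125e-02, 1.875e-01, 3.125e-02]  (obs o_0=0)
t=1: δ = [8.789e-03, 1.758e-02, 1.172e-02, 8.789e-03]  ψ = [2, 2, 2, 2]  (obs o_1=1)
t=2: δ = [5.493e-04, 1.099e-03, 1.648e-03, 5.493e-04]  ψ = [1, 0, 1, 1]  (obs o_2=3)
t=3: δ = [6.866e-05, 5.150e-05, 2.060e-04, 5.150e-05]  ψ = [1, 2, 2, 2]  (obs o_3=2)
t=4: δ = [6.437e-06, 1.287e-05, 3.862e-05, 3.219e-06]  ψ = [2, 2, 2, 2]  (obs o_4=0)
backtrack: best end state = 2; path = [2, 1, 2, 2, 2]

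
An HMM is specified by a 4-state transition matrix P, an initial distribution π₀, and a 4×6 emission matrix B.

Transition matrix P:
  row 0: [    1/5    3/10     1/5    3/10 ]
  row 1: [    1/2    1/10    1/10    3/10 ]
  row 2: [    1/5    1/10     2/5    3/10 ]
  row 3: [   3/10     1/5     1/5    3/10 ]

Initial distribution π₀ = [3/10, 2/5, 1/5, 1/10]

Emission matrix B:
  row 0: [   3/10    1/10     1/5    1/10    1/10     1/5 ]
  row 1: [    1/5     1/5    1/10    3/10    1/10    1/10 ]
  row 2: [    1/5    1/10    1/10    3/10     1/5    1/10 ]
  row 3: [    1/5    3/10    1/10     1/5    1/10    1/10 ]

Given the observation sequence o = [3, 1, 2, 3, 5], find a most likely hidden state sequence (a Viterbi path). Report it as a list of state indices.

path = [1, 3, 0, 1, 0]

t=0: δ = [3.000e-02, 1.200e-01, 6.000e-02, 2.000e-02]  (obs o_0=3)
t=1: δ = [6.000e-03, 2.400e-03, 2.400e-03, 1.080e-02]  ψ = [1, 1, 2, 1]  (obs o_1=1)
t=2: δ = [6.480e-04, 2.160e-04, 2.160e-04, 3.240e-04]  ψ = [3, 3, 3, 3]  (obs o_2=2)
t=3: δ = [1.296e-05, 5.832e-05, 3.888e-05, 3.888e-05]  ψ = [0, 0, 0, 0]  (obs o_3=3)
t=4: δ = [5.832e-06, 7.776e-07, 1.555e-06, 1.750e-06]  ψ = [1, 3, 2, 1]  (obs o_4=5)
backtrack: best end state = 0; path = [1, 3, 0, 1, 0]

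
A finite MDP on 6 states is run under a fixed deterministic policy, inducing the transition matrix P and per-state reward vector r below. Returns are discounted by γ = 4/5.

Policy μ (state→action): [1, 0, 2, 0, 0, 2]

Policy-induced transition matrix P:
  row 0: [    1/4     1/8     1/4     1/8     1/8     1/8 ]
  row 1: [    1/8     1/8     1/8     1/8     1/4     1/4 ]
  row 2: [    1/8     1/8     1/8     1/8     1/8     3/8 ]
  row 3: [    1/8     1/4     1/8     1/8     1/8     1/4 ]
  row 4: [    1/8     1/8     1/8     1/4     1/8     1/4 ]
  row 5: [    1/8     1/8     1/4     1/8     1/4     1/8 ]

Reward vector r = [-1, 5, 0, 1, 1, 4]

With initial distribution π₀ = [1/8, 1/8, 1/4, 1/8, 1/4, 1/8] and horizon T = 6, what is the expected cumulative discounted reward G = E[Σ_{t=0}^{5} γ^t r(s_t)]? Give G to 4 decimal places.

t=0: π = [0.1250, 0.1250, 0.2500, 0.1250, 0.2500, 0.1250], E[r] = 1.3750, γ^t·E[r] = 1.375000, running G = 1.375000
t=1: π = [0.1406, 0.1406, 0.1563, 0.1563, 0.1563, 0.2500], E[r] = 1.8750, γ^t·E[r] = 1.500000, running G = 2.875000
t=2: π = [0.1426, 0.1445, 0.1738, 0.1445, 0.1738, 0.2207], E[r] = 1.7813, γ^t·E[r] = 1.140000, running G = 4.015000
t=3: π = [0.1428, 0.1431, 0.1704, 0.1467, 0.1707, 0.2263], E[r] = 1.7952, γ^t·E[r] = 0.919125, running G = 4.934125
t=4: π = [0.1429, 0.1433, 0.1711, 0.1463, 0.1712, 0.2252], E[r] = 1.7920, γ^t·E[r] = 0.734000, running G = 5.668125
t=5: π = [0.1429, 0.1433, 0.1710, 0.1464, 0.1711, 0.2254], E[r] = 1.7926, γ^t·E[r] = 0.587408, running G = 6.255533

G = 6.2555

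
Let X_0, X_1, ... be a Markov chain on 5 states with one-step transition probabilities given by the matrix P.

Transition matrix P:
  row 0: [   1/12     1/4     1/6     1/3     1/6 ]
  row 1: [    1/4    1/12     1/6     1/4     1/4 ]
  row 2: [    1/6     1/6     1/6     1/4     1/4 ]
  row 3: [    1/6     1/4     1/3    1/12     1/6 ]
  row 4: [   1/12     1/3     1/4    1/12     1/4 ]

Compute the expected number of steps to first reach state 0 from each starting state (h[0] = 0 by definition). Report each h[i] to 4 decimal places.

h = [0.0000, 5.6258, 6.0946, 6.0297, 6.5352]

First-step conditioning: h[0] = 0; for i ≠ 0, h[i] = 1 + Σ_k P[i][k]·h[k].
  h[1] = 1 + 1/12·h[1] + 1/6·h[2] + 1/4·h[3] + 1/4·h[4]
  h[2] = 1 + 1/6·h[1] + 1/6·h[2] + 1/4·h[3] + 1/4·h[4]
  h[3] = 1 + 1/4·h[1] + 1/3·h[2] + 1/12·h[3] + 1/6·h[4]
  h[4] = 1 + 1/3·h[1] + 1/4·h[2] + 1/12·h[3] + 1/4·h[4]
Solving the 4×4 linear system over states ≠ 0 gives exactly h = [0, 23904/4249, 25896/4249, 3660/607, 27768/4249] (h[0] = 0 is the target).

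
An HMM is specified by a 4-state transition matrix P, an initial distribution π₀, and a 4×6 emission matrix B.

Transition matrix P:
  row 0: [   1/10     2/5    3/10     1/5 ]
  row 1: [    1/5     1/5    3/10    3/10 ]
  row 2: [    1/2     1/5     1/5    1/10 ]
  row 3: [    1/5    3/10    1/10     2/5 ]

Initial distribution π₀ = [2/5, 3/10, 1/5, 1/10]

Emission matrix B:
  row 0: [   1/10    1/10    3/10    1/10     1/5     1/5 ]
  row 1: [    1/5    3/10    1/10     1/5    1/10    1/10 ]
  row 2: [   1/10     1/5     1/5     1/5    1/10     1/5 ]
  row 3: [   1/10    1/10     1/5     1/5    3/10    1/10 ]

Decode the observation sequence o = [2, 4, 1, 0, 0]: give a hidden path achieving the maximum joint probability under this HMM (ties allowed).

t=0: δ = [1.200e-01, 3.000e-02, 4.000e-02, 2.000e-02]  (obs o_0=2)
t=1: δ = [4.000e-03, 4.800e-03, 3.600e-03, 7.200e-03]  ψ = [2, 0, 0, 0]  (obs o_1=4)
t=2: δ = [1.800e-04, 6.480e-04, 2.880e-04, 2.880e-04]  ψ = [2, 3, 1, 3]  (obs o_2=1)
t=3: δ = [1.440e-05, 2.592e-05, 1.944e-05, 1.944e-05]  ψ = [2, 1, 1, 1]  (obs o_3=0)
t=4: δ = [9.720e-07, 1.166e-06, 7.776e-07, 7.776e-07]  ψ = [2, 3, 1, 1]  (obs o_4=0)
backtrack: best end state = 1; path = [0, 3, 1, 3, 1]

path = [0, 3, 1, 3, 1]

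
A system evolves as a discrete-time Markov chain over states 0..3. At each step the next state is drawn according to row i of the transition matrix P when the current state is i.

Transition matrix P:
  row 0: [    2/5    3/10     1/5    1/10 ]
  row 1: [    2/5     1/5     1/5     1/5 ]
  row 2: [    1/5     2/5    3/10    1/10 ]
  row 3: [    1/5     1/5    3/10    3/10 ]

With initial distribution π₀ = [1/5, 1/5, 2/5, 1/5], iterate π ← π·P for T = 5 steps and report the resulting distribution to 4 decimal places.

t=0: π = [0.2000, 0.2000, 0.4000, 0.2000]
t=1: π = [0.2800, 0.3000, 0.2600, 0.1600]
t=2: π = [0.3160, 0.2800, 0.2420, 0.1620]
t=3: π = [0.3192, 0.2800, 0.2404, 0.1604]
t=4: π = [0.3198, 0.2800, 0.2401, 0.1601]
t=5: π = [0.3200, 0.2800, 0.2400, 0.1600]

π = [0.3200, 0.2800, 0.2400, 0.1600]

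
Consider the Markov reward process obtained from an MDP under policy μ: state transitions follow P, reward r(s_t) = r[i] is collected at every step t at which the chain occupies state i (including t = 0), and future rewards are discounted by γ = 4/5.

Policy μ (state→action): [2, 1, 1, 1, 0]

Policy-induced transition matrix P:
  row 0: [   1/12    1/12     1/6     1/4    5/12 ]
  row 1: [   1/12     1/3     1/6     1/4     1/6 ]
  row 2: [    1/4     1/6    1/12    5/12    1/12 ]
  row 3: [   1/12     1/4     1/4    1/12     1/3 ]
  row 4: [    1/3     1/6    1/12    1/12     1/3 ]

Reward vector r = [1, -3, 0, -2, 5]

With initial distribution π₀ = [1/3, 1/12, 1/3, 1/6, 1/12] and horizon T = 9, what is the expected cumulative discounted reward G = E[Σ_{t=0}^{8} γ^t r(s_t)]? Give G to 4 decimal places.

G = 1.9825

t=0: π = [0.3333, 0.0833, 0.3333, 0.1667, 0.0833], E[r] = 0.1667, γ^t·E[r] = 0.166667, running G = 0.166667
t=1: π = [0.1597, 0.1667, 0.1458, 0.2639, 0.2639], E[r] = 0.4514, γ^t·E[r] = 0.361111, running G = 0.527778
t=2: π = [0.1736, 0.2031, 0.1545, 0.1863, 0.2824], E[r] = 0.6036, γ^t·E[r] = 0.386296, running G = 0.914074
t=3: π = [0.1797, 0.2016, 0.1458, 0.1976, 0.2753], E[r] = 0.5563, γ^t·E[r] = 0.284815, running G = 1.198889
t=4: π = [0.1765, 0.2018, 0.1480, 0.1955, 0.2783], E[r] = 0.5716, γ^t·E[r] = 0.234110, running G = 1.432999
t=5: π = [0.1776, 0.2019, 0.1474, 0.1957, 0.2774], E[r] = 0.5675, γ^t·E[r] = 0.185962, running G = 1.618961
t=6: π = [0.1773, 0.2018, 0.1476, 0.1957, 0.2776], E[r] = 0.5685, γ^t·E[r] = 0.149023, running G = 1.767984
t=7: π = [0.1773, 0.2018, 0.1475, 0.1957, 0.2776], E[r] = 0.5683, γ^t·E[r] = 0.119174, running G = 1.887159
t=8: π = [0.1773, 0.2018, 0.1475, 0.1957, 0.2776], E[r] = 0.5683, γ^t·E[r] = 0.095346, running G = 1.982505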